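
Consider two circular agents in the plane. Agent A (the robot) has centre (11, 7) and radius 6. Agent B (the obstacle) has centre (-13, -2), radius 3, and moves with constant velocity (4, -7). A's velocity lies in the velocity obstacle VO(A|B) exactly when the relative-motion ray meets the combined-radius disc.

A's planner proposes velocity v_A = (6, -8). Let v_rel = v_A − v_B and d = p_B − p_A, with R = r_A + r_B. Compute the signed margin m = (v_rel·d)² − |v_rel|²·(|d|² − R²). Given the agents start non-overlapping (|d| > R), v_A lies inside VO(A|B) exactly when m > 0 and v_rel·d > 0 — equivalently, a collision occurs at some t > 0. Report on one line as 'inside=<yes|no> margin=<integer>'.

d = (-24, -9),  |d|² = 657;  R = 6+3 = 9,  c = 657−9² = 576
v_rel = (2, -1),  |v_rel|² = 5;  v_rel·d = (2)·(-24) + (-1)·(-9) = -39
5·t² + 78·t + 576 = 0  ⇒  m = (-39)² − 5·576 = -1359
m = -1359 < 0,  v_rel·d = -39 < 0  ⇒  outside

inside=no margin=-1359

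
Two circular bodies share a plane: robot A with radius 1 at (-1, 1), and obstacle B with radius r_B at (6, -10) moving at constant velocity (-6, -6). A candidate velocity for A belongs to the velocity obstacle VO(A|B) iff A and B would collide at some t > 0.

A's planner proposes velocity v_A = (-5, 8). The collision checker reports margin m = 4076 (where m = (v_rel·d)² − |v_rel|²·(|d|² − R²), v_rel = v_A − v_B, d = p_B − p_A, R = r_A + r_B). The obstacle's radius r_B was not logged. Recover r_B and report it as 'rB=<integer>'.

m = 4076
d = (7, -11);  v_rel = (1, 14),  |v_rel|² = 197
v_rel×d = (1)·(-11) − (14)·(7) = -109
since m = R²·197 − (-109)²:  R² = (11881 + 4076) / 197 = 81
R = √81 = 9  ⇒  r_B = 9 − 1 = 8

rB=8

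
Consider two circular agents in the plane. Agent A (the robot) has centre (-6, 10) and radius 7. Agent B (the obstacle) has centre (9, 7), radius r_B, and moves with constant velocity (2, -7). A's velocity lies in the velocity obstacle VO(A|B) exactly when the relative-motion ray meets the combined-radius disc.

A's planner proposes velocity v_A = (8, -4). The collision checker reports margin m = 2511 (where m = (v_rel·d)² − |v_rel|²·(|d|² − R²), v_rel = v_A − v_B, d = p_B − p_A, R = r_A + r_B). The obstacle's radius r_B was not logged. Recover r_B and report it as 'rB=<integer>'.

m = 2511
d = (15, -3);  v_rel = (6, 3),  |v_rel|² = 45
v_rel×d = (6)·(-3) − (3)·(15) = -63
since m = R²·45 − (-63)²:  R² = (3969 + 2511) / 45 = 144
R = √144 = 12  ⇒  r_B = 12 − 7 = 5

rB=5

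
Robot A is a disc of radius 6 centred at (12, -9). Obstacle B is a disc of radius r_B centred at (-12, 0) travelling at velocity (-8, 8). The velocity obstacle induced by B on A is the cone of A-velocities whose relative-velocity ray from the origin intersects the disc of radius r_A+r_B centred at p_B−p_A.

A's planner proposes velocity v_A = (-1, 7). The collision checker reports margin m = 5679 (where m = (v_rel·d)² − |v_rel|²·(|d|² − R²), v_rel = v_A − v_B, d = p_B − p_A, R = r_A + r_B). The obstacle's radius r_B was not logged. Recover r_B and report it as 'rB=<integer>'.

m = 5679
d = (-24, 9);  v_rel = (7, -1),  |v_rel|² = 50
v_rel×d = (7)·(9) − (-1)·(-24) = 39
since m = R²·50 − 39²:  R² = (1521 + 5679) / 50 = 144
R = √144 = 12  ⇒  r_B = 12 − 6 = 6

rB=6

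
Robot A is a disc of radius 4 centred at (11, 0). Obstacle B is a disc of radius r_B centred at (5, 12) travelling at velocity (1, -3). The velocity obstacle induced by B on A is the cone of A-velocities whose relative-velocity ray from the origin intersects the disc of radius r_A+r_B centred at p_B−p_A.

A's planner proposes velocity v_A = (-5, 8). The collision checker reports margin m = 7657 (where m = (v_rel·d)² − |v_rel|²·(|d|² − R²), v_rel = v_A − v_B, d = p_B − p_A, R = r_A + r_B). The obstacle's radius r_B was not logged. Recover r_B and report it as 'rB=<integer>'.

m = 7657
d = (-6, 12);  v_rel = (-6, 11),  |v_rel|² = 157
v_rel×d = (-6)·(12) − (11)·(-6) = -6
since m = R²·157 − (-6)²:  R² = (36 + 7657) / 157 = 49
R = √49 = 7  ⇒  r_B = 7 − 4 = 3

rB=3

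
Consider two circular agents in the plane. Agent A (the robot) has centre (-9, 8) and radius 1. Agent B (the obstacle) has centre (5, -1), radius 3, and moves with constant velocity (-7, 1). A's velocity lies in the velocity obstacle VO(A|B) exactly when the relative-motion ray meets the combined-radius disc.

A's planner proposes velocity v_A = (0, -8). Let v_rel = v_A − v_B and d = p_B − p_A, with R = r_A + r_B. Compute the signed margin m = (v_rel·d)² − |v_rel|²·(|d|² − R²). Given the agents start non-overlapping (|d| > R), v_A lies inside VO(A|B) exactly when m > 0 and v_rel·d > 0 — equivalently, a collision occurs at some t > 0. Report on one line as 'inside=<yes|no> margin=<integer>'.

d = (14, -9),  |d|² = 277;  R = 1+3 = 4,  c = 277−4² = 261
v_rel = (7, -9),  |v_rel|² = 130;  v_rel·d = (7)·(14) + (-9)·(-9) = 179
130·t² − 358·t + 261 = 0  ⇒  m = 179² − 130·261 = -1889
m = -1889 < 0,  v_rel·d = 179 > 0  ⇒  outside

inside=no margin=-1889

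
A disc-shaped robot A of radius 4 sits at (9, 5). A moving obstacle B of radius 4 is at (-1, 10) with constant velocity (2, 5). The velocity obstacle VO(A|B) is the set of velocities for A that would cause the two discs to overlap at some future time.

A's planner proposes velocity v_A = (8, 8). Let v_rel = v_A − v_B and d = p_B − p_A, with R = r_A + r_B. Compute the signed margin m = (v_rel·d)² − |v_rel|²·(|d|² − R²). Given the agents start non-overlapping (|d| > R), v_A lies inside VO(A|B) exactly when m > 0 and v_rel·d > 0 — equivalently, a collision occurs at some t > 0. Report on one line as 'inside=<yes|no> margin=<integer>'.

d = (-10, 5),  |d|² = 125;  R = 4+4 = 8,  c = 125−8² = 61
v_rel = (6, 3),  |v_rel|² = 45;  v_rel·d = (6)·(-10) + (3)·(5) = -45
45·t² + 90·t + 61 = 0  ⇒  m = (-45)² − 45·61 = -720
m = -720 < 0,  v_rel·d = -45 < 0  ⇒  outside

inside=no margin=-720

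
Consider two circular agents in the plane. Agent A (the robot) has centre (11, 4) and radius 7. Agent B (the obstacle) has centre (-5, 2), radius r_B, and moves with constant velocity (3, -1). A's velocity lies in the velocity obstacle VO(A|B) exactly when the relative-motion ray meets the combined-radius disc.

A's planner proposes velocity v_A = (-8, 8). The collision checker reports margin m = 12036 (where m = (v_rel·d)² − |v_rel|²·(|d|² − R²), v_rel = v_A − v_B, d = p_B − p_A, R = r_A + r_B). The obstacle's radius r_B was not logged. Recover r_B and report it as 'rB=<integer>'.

m = 12036
d = (-16, -2);  v_rel = (-11, 9),  |v_rel|² = 202
v_rel×d = (-11)·(-2) − (9)·(-16) = 166
since m = R²·202 − 166²:  R² = (27556 + 12036) / 202 = 196
R = √196 = 14  ⇒  r_B = 14 − 7 = 7

rB=7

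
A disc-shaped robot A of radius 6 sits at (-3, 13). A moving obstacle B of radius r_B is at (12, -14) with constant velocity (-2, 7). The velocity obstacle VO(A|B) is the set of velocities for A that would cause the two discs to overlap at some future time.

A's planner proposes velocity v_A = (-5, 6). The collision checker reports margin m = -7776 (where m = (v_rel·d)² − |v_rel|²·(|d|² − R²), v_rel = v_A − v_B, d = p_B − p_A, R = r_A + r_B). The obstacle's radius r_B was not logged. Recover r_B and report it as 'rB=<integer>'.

m = -7776
d = (15, -27);  v_rel = (-3, -1),  |v_rel|² = 10
v_rel×d = (-3)·(-27) − (-1)·(15) = 96
since m = R²·10 − 96²:  R² = (9216 + -7776) / 10 = 144
R = √144 = 12  ⇒  r_B = 12 − 6 = 6

rB=6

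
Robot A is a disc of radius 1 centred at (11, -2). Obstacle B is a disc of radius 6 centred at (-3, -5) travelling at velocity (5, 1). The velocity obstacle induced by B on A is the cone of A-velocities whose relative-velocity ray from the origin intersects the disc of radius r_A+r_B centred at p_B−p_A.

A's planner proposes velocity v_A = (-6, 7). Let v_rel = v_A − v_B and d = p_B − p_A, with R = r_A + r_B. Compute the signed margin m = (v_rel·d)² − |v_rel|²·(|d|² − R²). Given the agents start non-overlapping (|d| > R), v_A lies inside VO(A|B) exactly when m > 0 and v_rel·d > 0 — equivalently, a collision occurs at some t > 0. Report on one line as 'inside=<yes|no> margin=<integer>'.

d = (-14, -3),  |d|² = 205;  R = 1+6 = 7,  c = 205−7² = 156
v_rel = (-11, 6),  |v_rel|² = 157;  v_rel·d = (-11)·(-14) + (6)·(-3) = 136
157·t² − 272·t + 156 = 0  ⇒  m = 136² − 157·156 = -5996
m = -5996 < 0,  v_rel·d = 136 > 0  ⇒  outside

inside=no margin=-5996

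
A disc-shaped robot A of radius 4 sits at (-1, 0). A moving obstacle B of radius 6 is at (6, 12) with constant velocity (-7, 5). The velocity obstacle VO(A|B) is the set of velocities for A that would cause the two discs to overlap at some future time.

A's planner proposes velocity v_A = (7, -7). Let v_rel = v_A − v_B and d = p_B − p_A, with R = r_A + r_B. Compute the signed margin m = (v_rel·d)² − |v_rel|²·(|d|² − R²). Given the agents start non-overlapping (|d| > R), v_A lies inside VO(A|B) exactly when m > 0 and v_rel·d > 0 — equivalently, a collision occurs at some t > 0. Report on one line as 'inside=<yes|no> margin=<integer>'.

d = (7, 12),  |d|² = 193;  R = 4+6 = 10,  c = 193−10² = 93
v_rel = (14, -12),  |v_rel|² = 340;  v_rel·d = (14)·(7) + (-12)·(12) = -46
340·t² + 92·t + 93 = 0  ⇒  m = (-46)² − 340·93 = -29504
m = -29504 < 0,  v_rel·d = -46 < 0  ⇒  outside

inside=no margin=-29504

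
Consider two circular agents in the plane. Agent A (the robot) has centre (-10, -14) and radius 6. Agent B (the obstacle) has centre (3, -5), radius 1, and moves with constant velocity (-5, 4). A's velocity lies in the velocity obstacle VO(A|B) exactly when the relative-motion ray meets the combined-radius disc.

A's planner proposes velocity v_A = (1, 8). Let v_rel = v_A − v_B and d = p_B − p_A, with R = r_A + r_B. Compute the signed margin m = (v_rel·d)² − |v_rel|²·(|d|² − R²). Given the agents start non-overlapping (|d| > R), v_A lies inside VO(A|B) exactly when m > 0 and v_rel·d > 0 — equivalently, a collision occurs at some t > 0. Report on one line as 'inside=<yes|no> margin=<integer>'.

d = (13, 9),  |d|² = 250;  R = 6+1 = 7,  c = 250−7² = 201
v_rel = (6, 4),  |v_rel|² = 52;  v_rel·d = (6)·(13) + (4)·(9) = 114
52·t² − 228·t + 201 = 0  ⇒  m = 114² − 52·201 = 2544
m = 2544 > 0,  v_rel·d = 114 > 0  ⇒  inside

inside=yes margin=2544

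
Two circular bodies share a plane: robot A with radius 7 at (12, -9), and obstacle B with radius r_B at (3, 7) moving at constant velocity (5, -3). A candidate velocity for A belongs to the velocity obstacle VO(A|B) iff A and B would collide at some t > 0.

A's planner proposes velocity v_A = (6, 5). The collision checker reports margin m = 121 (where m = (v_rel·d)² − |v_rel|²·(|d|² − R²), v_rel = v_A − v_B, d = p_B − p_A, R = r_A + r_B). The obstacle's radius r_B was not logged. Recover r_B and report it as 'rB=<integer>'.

m = 121
d = (-9, 16);  v_rel = (1, 8),  |v_rel|² = 65
v_rel×d = (1)·(16) − (8)·(-9) = 88
since m = R²·65 − 88²:  R² = (7744 + 121) / 65 = 121
R = √121 = 11  ⇒  r_B = 11 − 7 = 4

rB=4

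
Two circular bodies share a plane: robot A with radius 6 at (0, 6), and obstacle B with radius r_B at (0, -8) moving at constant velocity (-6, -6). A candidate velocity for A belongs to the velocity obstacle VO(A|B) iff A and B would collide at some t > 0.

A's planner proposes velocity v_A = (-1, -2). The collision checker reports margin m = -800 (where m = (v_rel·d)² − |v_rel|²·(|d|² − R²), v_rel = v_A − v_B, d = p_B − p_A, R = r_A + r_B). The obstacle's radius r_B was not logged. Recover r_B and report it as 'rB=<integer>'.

m = -800
d = (0, -14);  v_rel = (5, 4),  |v_rel|² = 41
v_rel×d = (5)·(-14) − (4)·(0) = -70
since m = R²·41 − (-70)²:  R² = (4900 + -800) / 41 = 100
R = √100 = 10  ⇒  r_B = 10 − 6 = 4

rB=4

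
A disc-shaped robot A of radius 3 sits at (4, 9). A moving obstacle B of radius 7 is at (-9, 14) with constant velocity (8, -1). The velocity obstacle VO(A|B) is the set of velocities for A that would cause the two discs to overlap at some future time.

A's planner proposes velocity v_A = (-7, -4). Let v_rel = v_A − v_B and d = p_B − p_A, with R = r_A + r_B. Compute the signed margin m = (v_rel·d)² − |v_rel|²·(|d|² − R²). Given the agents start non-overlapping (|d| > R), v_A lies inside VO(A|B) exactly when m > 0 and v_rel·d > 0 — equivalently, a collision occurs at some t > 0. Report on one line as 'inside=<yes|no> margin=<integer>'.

d = (-13, 5),  |d|² = 194;  R = 3+7 = 10,  c = 194−10² = 94
v_rel = (-15, -3),  |v_rel|² = 234;  v_rel·d = (-15)·(-13) + (-3)·(5) = 180
234·t² − 360·t + 94 = 0  ⇒  m = 180² − 234·94 = 10404
m = 10404 > 0,  v_rel·d = 180 > 0  ⇒  inside

inside=yes margin=10404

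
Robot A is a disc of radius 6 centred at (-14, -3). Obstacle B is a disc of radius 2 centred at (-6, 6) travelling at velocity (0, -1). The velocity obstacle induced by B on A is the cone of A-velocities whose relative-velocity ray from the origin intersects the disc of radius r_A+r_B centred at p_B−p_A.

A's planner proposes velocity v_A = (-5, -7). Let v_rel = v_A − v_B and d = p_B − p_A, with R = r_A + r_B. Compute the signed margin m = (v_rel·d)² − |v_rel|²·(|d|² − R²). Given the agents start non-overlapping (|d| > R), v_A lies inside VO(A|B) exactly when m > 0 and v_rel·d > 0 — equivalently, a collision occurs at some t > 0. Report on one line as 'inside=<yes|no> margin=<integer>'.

d = (8, 9),  |d|² = 145;  R = 6+2 = 8,  c = 145−8² = 81
v_rel = (-5, -6),  |v_rel|² = 61;  v_rel·d = (-5)·(8) + (-6)·(9) = -94
61·t² + 188·t + 81 = 0  ⇒  m = (-94)² − 61·81 = 3895
m = 3895 > 0,  v_rel·d = -94 < 0  ⇒  outside

inside=no margin=3895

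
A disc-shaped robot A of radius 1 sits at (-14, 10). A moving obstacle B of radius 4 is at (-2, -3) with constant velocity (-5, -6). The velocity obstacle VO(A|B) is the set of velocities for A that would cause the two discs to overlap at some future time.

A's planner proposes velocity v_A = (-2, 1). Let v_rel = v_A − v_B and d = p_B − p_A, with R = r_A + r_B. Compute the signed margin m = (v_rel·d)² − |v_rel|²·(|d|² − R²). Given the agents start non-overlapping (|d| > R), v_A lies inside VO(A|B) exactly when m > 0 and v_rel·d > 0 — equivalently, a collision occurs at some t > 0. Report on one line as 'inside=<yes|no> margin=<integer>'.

d = (12, -13),  |d|² = 313;  R = 1+4 = 5,  c = 313−5² = 288
v_rel = (3, 7),  |v_rel|² = 58;  v_rel·d = (3)·(12) + (7)·(-13) = -55
58·t² + 110·t + 288 = 0  ⇒  m = (-55)² − 58·288 = -13679
m = -13679 < 0,  v_rel·d = -55 < 0  ⇒  outside

inside=no margin=-13679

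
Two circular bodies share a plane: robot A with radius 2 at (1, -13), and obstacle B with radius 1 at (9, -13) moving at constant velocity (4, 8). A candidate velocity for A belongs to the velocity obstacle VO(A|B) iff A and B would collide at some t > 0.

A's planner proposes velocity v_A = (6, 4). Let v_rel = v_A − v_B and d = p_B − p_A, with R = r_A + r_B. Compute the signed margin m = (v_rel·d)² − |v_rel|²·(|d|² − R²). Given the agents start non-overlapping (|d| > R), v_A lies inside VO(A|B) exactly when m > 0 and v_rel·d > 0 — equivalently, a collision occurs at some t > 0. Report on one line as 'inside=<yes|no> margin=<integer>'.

d = (8, 0),  |d|² = 64;  R = 2+1 = 3,  c = 64−3² = 55
v_rel = (2, -4),  |v_rel|² = 20;  v_rel·d = (2)·(8) + (-4)·(0) = 16
20·t² − 32·t + 55 = 0  ⇒  m = 16² − 20·55 = -844
m = -844 < 0,  v_rel·d = 16 > 0  ⇒  outside

inside=no margin=-844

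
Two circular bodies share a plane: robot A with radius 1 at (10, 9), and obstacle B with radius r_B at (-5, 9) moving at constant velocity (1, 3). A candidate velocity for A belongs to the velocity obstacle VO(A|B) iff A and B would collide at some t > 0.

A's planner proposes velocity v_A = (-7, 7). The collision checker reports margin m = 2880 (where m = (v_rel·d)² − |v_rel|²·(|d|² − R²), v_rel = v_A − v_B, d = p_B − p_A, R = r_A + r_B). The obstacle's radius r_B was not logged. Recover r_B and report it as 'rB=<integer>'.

m = 2880
d = (-15, 0);  v_rel = (-8, 4),  |v_rel|² = 80
v_rel×d = (-8)·(0) − (4)·(-15) = 60
since m = R²·80 − 60²:  R² = (3600 + 2880) / 80 = 81
R = √81 = 9  ⇒  r_B = 9 − 1 = 8

rB=8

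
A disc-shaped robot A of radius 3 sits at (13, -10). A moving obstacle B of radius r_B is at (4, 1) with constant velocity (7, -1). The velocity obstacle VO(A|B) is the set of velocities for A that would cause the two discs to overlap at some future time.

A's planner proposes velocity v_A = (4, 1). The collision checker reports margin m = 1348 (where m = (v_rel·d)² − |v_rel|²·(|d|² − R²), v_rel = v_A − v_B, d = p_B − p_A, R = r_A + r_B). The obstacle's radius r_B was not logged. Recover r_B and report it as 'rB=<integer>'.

m = 1348
d = (-9, 11);  v_rel = (-3, 2),  |v_rel|² = 13
v_rel×d = (-3)·(11) − (2)·(-9) = -15
since m = R²·13 − (-15)²:  R² = (225 + 1348) / 13 = 121
R = √121 = 11  ⇒  r_B = 11 − 3 = 8

rB=8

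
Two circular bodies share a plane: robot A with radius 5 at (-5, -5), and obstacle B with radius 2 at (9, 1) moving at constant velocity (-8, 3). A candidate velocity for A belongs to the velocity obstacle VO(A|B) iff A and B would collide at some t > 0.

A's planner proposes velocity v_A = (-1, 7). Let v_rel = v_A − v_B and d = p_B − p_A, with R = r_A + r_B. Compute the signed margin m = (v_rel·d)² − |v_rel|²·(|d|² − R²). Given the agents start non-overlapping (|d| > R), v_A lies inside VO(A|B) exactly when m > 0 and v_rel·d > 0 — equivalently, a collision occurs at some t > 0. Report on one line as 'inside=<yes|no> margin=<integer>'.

d = (14, 6),  |d|² = 232;  R = 5+2 = 7,  c = 232−7² = 183
v_rel = (7, 4),  |v_rel|² = 65;  v_rel·d = (7)·(14) + (4)·(6) = 122
65·t² − 244·t + 183 = 0  ⇒  m = 122² − 65·183 = 2989
m = 2989 > 0,  v_rel·d = 122 > 0  ⇒  inside

inside=yes margin=2989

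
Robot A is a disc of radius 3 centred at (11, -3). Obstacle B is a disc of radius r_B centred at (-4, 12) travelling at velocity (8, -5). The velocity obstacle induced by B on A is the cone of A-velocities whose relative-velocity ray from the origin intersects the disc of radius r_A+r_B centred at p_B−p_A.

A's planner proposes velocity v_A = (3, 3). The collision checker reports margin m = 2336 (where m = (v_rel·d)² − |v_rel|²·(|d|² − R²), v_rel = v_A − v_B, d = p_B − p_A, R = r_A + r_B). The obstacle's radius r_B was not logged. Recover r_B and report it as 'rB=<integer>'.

m = 2336
d = (-15, 15);  v_rel = (-5, 8),  |v_rel|² = 89
v_rel×d = (-5)·(15) − (8)·(-15) = 45
since m = R²·89 − 45²:  R² = (2025 + 2336) / 89 = 49
R = √49 = 7  ⇒  r_B = 7 − 3 = 4

rB=4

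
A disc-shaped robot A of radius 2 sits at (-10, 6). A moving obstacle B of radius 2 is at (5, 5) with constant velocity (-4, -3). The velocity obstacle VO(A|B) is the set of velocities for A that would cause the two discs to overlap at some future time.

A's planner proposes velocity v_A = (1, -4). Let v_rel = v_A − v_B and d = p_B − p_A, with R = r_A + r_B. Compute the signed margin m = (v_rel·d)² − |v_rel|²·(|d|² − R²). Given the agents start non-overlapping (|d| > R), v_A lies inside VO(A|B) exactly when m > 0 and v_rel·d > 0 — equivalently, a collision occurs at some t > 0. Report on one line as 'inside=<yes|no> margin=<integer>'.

d = (15, -1),  |d|² = 226;  R = 2+2 = 4,  c = 226−4² = 210
v_rel = (5, -1),  |v_rel|² = 26;  v_rel·d = (5)·(15) + (-1)·(-1) = 76
26·t² − 152·t + 210 = 0  ⇒  m = 76² − 26·210 = 316
m = 316 > 0,  v_rel·d = 76 > 0  ⇒  inside

inside=yes margin=316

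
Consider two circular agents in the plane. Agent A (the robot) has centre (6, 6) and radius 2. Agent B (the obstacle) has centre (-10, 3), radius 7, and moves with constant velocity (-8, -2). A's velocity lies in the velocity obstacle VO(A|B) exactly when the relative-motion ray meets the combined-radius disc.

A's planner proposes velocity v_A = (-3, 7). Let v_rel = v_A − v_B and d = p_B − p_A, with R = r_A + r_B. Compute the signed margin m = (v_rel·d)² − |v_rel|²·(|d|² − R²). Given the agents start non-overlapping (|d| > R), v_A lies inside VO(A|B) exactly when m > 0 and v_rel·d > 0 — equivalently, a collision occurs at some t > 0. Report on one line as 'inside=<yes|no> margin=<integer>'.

d = (-16, -3),  |d|² = 265;  R = 2+7 = 9,  c = 265−9² = 184
v_rel = (5, 9),  |v_rel|² = 106;  v_rel·d = (5)·(-16) + (9)·(-3) = -107
106·t² + 214·t + 184 = 0  ⇒  m = (-107)² − 106·184 = -8055
m = -8055 < 0,  v_rel·d = -107 < 0  ⇒  outside

inside=no margin=-8055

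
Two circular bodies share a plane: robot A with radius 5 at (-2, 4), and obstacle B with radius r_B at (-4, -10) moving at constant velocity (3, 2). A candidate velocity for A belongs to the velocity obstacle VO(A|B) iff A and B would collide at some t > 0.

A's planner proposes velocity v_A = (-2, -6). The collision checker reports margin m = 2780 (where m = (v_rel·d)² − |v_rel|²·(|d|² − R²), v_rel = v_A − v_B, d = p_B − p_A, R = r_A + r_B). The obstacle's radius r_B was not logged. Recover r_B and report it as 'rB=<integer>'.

m = 2780
d = (-2, -14);  v_rel = (-5, -8),  |v_rel|² = 89
v_rel×d = (-5)·(-14) − (-8)·(-2) = 54
since m = R²·89 − 54²:  R² = (2916 + 2780) / 89 = 64
R = √64 = 8  ⇒  r_B = 8 − 5 = 3

rB=3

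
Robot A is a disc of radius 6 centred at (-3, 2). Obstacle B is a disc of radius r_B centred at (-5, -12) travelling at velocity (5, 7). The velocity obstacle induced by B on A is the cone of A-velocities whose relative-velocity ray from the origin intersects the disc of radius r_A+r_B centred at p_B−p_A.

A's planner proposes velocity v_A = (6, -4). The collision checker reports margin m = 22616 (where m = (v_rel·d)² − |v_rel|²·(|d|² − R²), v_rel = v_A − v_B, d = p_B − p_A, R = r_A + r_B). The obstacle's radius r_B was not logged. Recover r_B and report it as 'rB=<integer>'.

m = 22616
d = (-2, -14);  v_rel = (1, -11),  |v_rel|² = 122
v_rel×d = (1)·(-14) − (-11)·(-2) = -36
since m = R²·122 − (-36)²:  R² = (1296 + 22616) / 122 = 196
R = √196 = 14  ⇒  r_B = 14 − 6 = 8

rB=8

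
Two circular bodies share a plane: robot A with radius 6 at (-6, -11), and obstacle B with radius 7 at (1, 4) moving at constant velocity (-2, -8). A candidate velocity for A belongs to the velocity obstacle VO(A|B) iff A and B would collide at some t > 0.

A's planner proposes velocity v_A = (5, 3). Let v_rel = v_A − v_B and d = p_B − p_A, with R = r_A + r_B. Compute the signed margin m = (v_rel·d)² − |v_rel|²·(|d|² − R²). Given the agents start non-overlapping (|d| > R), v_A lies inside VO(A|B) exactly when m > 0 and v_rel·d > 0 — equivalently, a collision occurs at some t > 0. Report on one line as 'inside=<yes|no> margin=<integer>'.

d = (7, 15),  |d|² = 274;  R = 6+7 = 13,  c = 274−13² = 105
v_rel = (7, 11),  |v_rel|² = 170;  v_rel·d = (7)·(7) + (11)·(15) = 214
170·t² − 428·t + 105 = 0  ⇒  m = 214² − 170·105 = 27946
m = 27946 > 0,  v_rel·d = 214 > 0  ⇒  inside

inside=yes margin=27946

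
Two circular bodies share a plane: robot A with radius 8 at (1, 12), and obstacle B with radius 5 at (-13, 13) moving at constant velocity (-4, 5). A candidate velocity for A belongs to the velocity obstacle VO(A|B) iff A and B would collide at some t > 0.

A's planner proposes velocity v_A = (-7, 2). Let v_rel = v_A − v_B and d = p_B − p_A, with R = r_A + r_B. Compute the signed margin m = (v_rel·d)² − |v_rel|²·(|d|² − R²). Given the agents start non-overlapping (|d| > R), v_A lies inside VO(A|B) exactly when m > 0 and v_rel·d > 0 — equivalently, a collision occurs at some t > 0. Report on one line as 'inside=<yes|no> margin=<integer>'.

d = (-14, 1),  |d|² = 197;  R = 8+5 = 13,  c = 197−13² = 28
v_rel = (-3, -3),  |v_rel|² = 18;  v_rel·d = (-3)·(-14) + (-3)·(1) = 39
18·t² − 78·t + 28 = 0  ⇒  m = 39² − 18·28 = 1017
m = 1017 > 0,  v_rel·d = 39 > 0  ⇒  inside

inside=yes margin=1017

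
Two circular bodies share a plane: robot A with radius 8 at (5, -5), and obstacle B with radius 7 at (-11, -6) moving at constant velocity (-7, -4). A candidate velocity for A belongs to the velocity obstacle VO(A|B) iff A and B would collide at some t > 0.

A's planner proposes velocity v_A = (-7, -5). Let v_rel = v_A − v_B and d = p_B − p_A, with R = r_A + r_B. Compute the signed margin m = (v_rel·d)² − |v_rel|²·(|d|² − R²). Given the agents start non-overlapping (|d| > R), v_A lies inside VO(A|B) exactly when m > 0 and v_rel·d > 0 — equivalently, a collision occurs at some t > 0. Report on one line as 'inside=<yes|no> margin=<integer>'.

d = (-16, -1),  |d|² = 257;  R = 8+7 = 15,  c = 257−15² = 32
v_rel = (0, -1),  |v_rel|² = 1;  v_rel·d = (0)·(-16) + (-1)·(-1) = 1
1·t² − 2·t + 32 = 0  ⇒  m = 1² − 1·32 = -31
m = -31 < 0,  v_rel·d = 1 > 0  ⇒  outside

inside=no margin=-31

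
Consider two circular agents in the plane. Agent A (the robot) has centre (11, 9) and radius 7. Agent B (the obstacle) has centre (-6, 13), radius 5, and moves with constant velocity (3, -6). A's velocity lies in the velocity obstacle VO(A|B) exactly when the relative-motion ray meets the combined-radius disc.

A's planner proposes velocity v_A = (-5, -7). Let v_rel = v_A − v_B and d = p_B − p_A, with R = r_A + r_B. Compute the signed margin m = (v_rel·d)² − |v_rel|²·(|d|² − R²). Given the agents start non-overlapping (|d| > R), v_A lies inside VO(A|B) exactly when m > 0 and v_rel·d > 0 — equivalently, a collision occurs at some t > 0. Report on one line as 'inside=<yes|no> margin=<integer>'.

d = (-17, 4),  |d|² = 305;  R = 7+5 = 12,  c = 305−12² = 161
v_rel = (-8, -1),  |v_rel|² = 65;  v_rel·d = (-8)·(-17) + (-1)·(4) = 132
65·t² − 264·t + 161 = 0  ⇒  m = 132² − 65·161 = 6959
m = 6959 > 0,  v_rel·d = 132 > 0  ⇒  inside

inside=yes margin=6959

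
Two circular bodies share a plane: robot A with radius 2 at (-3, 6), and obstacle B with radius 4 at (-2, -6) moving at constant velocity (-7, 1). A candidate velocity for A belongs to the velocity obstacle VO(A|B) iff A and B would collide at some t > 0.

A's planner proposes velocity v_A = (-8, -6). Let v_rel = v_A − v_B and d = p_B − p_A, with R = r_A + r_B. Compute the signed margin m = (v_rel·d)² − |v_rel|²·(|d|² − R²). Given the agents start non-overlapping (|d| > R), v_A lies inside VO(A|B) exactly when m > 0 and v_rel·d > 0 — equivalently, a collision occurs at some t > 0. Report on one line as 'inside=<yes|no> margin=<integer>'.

d = (1, -12),  |d|² = 145;  R = 2+4 = 6,  c = 145−6² = 109
v_rel = (-1, -7),  |v_rel|² = 50;  v_rel·d = (-1)·(1) + (-7)·(-12) = 83
50·t² − 166·t + 109 = 0  ⇒  m = 83² − 50·109 = 1439
m = 1439 > 0,  v_rel·d = 83 > 0  ⇒  inside

inside=yes margin=1439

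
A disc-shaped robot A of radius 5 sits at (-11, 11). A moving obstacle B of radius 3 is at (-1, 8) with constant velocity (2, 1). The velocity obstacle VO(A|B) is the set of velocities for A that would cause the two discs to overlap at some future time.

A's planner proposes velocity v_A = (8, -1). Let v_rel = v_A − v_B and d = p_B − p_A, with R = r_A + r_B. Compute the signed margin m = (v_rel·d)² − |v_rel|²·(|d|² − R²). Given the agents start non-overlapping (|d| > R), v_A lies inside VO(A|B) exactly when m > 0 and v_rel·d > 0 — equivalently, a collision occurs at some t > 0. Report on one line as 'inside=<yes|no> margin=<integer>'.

d = (10, -3),  |d|² = 109;  R = 5+3 = 8,  c = 109−8² = 45
v_rel = (6, -2),  |v_rel|² = 40;  v_rel·d = (6)·(10) + (-2)·(-3) = 66
40·t² − 132·t + 45 = 0  ⇒  m = 66² − 40·45 = 2556
m = 2556 > 0,  v_rel·d = 66 > 0  ⇒  inside

inside=yes margin=2556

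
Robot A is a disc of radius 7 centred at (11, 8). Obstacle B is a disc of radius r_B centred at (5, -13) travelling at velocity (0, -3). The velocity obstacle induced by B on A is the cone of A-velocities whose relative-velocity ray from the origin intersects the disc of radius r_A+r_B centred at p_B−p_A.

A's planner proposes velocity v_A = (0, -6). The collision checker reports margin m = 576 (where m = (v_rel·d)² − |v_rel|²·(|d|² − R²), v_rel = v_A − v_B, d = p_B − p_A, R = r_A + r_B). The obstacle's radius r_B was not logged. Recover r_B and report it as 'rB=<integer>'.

m = 576
d = (-6, -21);  v_rel = (0, -3),  |v_rel|² = 9
v_rel×d = (0)·(-21) − (-3)·(-6) = -18
since m = R²·9 − (-18)²:  R² = (324 + 576) / 9 = 100
R = √100 = 10  ⇒  r_B = 10 − 7 = 3

rB=3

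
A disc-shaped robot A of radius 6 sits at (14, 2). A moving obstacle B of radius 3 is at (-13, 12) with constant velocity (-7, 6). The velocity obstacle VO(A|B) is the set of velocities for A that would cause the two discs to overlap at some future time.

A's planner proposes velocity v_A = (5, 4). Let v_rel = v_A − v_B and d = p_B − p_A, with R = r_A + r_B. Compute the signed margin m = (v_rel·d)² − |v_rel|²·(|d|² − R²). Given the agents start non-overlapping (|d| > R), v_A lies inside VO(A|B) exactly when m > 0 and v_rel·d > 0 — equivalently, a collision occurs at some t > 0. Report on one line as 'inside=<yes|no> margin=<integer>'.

d = (-27, 10),  |d|² = 829;  R = 6+3 = 9,  c = 829−9² = 748
v_rel = (12, -2),  |v_rel|² = 148;  v_rel·d = (12)·(-27) + (-2)·(10) = -344
148·t² + 688·t + 748 = 0  ⇒  m = (-344)² − 148·748 = 7632
m = 7632 > 0,  v_rel·d = -344 < 0  ⇒  outside

inside=no margin=7632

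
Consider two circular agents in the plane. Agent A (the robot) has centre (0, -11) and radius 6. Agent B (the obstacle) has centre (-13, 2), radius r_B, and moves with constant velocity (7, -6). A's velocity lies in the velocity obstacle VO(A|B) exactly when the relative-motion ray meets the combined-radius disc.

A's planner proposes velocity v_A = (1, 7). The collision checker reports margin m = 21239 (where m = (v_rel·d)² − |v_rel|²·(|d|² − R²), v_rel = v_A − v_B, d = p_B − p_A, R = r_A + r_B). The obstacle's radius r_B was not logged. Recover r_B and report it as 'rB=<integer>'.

m = 21239
d = (-13, 13);  v_rel = (-6, 13),  |v_rel|² = 205
v_rel×d = (-6)·(13) − (13)·(-13) = 91
since m = R²·205 − 91²:  R² = (8281 + 21239) / 205 = 144
R = √144 = 12  ⇒  r_B = 12 − 6 = 6

rB=6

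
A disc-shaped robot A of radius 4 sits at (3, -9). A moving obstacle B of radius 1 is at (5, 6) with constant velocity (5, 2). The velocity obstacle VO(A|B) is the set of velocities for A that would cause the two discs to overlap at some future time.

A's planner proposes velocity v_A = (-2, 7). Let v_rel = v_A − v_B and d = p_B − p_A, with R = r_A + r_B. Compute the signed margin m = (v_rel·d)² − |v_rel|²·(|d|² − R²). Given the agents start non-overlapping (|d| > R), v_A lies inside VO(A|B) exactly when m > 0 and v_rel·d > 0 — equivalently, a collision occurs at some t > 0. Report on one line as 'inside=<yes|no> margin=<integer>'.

d = (2, 15),  |d|² = 229;  R = 4+1 = 5,  c = 229−5² = 204
v_rel = (-7, 5),  |v_rel|² = 74;  v_rel·d = (-7)·(2) + (5)·(15) = 61
74·t² − 122·t + 204 = 0  ⇒  m = 61² − 74·204 = -11375
m = -11375 < 0,  v_rel·d = 61 > 0  ⇒  outside

inside=no margin=-11375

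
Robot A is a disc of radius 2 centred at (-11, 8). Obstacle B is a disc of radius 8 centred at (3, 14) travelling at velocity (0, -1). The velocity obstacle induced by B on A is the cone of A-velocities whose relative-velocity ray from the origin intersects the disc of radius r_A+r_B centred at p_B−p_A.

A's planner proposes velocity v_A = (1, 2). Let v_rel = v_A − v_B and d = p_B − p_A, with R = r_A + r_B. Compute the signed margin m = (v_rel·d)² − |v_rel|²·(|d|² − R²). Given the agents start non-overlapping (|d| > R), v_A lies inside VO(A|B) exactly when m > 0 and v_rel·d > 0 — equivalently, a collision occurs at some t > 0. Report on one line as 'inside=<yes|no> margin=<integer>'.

d = (14, 6),  |d|² = 232;  R = 2+8 = 10,  c = 232−10² = 132
v_rel = (1, 3),  |v_rel|² = 10;  v_rel·d = (1)·(14) + (3)·(6) = 32
10·t² − 64·t + 132 = 0  ⇒  m = 32² − 10·132 = -296
m = -296 < 0,  v_rel·d = 32 > 0  ⇒  outside

inside=no margin=-296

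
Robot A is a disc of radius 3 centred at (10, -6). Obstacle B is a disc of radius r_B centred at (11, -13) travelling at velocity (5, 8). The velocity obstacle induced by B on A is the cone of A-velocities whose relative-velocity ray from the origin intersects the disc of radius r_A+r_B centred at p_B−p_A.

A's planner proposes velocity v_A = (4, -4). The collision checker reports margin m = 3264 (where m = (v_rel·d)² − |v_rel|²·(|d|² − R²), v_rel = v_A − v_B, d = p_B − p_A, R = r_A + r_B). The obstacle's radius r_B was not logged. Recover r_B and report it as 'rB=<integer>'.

m = 3264
d = (1, -7);  v_rel = (-1, -12),  |v_rel|² = 145
v_rel×d = (-1)·(-7) − (-12)·(1) = 19
since m = R²·145 − 19²:  R² = (361 + 3264) / 145 = 25
R = √25 = 5  ⇒  r_B = 5 − 3 = 2

rB=2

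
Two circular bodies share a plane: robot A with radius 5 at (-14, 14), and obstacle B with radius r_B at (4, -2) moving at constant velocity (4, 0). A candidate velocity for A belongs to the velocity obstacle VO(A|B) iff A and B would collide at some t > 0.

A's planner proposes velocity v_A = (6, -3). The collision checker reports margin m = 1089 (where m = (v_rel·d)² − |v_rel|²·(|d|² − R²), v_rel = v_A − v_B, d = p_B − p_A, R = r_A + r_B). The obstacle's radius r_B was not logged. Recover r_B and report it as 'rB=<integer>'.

m = 1089
d = (18, -16);  v_rel = (2, -3),  |v_rel|² = 13
v_rel×d = (2)·(-16) − (-3)·(18) = 22
since m = R²·13 − 22²:  R² = (484 + 1089) / 13 = 121
R = √121 = 11  ⇒  r_B = 11 − 5 = 6

rB=6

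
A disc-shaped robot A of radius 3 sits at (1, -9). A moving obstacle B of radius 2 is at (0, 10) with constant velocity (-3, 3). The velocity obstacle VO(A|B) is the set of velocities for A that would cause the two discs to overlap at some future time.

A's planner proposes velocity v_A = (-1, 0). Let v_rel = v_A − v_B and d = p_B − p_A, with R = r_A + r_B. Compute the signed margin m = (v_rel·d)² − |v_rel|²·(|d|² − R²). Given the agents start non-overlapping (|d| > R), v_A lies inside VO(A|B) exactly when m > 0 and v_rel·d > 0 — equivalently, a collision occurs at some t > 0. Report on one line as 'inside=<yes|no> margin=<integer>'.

d = (-1, 19),  |d|² = 362;  R = 3+2 = 5,  c = 362−5² = 337
v_rel = (2, -3),  |v_rel|² = 13;  v_rel·d = (2)·(-1) + (-3)·(19) = -59
13·t² + 118·t + 337 = 0  ⇒  m = (-59)² − 13·337 = -900
m = -900 < 0,  v_rel·d = -59 < 0  ⇒  outside

inside=no margin=-900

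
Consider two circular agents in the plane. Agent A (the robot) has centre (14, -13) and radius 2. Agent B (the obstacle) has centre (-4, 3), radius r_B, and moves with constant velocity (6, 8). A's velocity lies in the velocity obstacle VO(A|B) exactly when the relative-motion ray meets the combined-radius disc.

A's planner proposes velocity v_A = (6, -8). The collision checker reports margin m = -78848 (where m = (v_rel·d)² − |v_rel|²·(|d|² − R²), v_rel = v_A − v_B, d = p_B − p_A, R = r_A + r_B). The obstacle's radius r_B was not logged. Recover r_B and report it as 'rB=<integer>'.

m = -78848
d = (-18, 16);  v_rel = (0, -16),  |v_rel|² = 256
v_rel×d = (0)·(16) − (-16)·(-18) = -288
since m = R²·256 − (-288)²:  R² = (82944 + -78848) / 256 = 16
R = √16 = 4  ⇒  r_B = 4 − 2 = 2

rB=2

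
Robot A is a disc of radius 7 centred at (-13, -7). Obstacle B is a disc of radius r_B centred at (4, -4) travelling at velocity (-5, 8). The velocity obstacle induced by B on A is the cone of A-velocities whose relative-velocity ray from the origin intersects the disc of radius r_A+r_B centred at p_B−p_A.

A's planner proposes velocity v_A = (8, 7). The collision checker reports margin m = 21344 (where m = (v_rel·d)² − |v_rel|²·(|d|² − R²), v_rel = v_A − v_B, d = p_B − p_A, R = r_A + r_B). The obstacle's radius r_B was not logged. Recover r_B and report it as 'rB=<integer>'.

m = 21344
d = (17, 3);  v_rel = (13, -1),  |v_rel|² = 170
v_rel×d = (13)·(3) − (-1)·(17) = 56
since m = R²·170 − 56²:  R² = (3136 + 21344) / 170 = 144
R = √144 = 12  ⇒  r_B = 12 − 7 = 5

rB=5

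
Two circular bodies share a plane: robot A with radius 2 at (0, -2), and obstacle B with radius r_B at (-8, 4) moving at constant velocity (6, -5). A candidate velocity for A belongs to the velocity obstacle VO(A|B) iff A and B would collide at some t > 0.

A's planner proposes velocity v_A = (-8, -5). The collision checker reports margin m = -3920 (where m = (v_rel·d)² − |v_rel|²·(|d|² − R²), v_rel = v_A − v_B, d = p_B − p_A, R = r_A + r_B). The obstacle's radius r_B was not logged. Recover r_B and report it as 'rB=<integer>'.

m = -3920
d = (-8, 6);  v_rel = (-14, 0),  |v_rel|² = 196
v_rel×d = (-14)·(6) − (0)·(-8) = -84
since m = R²·196 − (-84)²:  R² = (7056 + -3920) / 196 = 16
R = √16 = 4  ⇒  r_B = 4 − 2 = 2

rB=2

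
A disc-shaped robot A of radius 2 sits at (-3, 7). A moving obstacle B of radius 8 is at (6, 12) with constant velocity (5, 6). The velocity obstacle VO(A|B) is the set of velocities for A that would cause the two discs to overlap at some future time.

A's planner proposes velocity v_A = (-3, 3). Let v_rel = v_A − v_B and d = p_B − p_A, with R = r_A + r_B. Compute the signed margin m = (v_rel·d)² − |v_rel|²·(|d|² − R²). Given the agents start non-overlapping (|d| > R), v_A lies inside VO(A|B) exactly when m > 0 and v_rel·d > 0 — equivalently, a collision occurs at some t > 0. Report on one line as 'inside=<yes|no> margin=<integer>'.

d = (9, 5),  |d|² = 106;  R = 2+8 = 10,  c = 106−10² = 6
v_rel = (-8, -3),  |v_rel|² = 73;  v_rel·d = (-8)·(9) + (-3)·(5) = -87
73·t² + 174·t + 6 = 0  ⇒  m = (-87)² − 73·6 = 7131
m = 7131 > 0,  v_rel·d = -87 < 0  ⇒  outside

inside=no margin=7131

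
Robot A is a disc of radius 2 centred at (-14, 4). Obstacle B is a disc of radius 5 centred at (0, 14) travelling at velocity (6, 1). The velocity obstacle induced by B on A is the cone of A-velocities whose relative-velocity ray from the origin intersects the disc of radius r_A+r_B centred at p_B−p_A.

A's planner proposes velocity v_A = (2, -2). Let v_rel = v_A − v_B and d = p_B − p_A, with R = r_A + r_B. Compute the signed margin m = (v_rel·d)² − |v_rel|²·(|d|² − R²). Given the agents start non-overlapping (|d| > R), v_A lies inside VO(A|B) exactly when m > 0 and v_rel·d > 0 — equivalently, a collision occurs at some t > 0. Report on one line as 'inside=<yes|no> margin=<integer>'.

d = (14, 10),  |d|² = 296;  R = 2+5 = 7,  c = 296−7² = 247
v_rel = (-4, -3),  |v_rel|² = 25;  v_rel·d = (-4)·(14) + (-3)·(10) = -86
25·t² + 172·t + 247 = 0  ⇒  m = (-86)² − 25·247 = 1221
m = 1221 > 0,  v_rel·d = -86 < 0  ⇒  outside

inside=no margin=1221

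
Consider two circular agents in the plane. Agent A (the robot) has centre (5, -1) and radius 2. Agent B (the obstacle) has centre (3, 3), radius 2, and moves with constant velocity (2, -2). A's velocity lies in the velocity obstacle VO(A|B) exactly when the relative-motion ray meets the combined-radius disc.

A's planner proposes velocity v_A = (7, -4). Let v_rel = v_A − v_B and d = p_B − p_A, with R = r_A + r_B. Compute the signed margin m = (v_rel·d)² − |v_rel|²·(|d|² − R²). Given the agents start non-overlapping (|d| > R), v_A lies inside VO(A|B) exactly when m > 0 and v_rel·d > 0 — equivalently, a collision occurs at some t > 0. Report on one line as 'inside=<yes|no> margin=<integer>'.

d = (-2, 4),  |d|² = 20;  R = 2+2 = 4,  c = 20−4² = 4
v_rel = (5, -2),  |v_rel|² = 29;  v_rel·d = (5)·(-2) + (-2)·(4) = -18
29·t² + 36·t + 4 = 0  ⇒  m = (-18)² − 29·4 = 208
m = 208 > 0,  v_rel·d = -18 < 0  ⇒  outside

inside=no margin=208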